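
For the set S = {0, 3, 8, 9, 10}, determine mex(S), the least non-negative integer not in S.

1

0 is in the set but 1 is not, so the mex is 1.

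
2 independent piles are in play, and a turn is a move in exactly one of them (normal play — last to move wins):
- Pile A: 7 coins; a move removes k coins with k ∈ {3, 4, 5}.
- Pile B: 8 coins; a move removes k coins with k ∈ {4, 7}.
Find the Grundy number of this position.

0

Grundy values for pile A (subtraction set {3, 4, 5}):
g(0) = mex{} = 0
g(1) = mex{} = 0
g(2) = mex{} = 0
g(3) = mex{0} = 1
g(4) = mex{0} = 1
g(5) = mex{0} = 1
g(6) = mex{0,1} = 2
g(7) = mex{0,1} = 2
So g(7) = 2.
Build the Grundy sequence for pile B with g(k) = mex{g(k−s) : s ∈ {4, 7}, s ≤ k}:
g(0) = mex{} = 0
g(1) = mex{} = 0
g(2) = mex{} = 0
g(3) = mex{} = 0
g(4) = mex{0} = 1
g(5) = mex{0} = 1
g(6) = mex{0} = 1
g(7) = mex{0} = 1
g(8) = mex{0,1} = 2
So g(8) = 2.
The value of a disjunctive sum is the nim-sum of the parts.
Combined value = 2 ⊕ 2 = 0.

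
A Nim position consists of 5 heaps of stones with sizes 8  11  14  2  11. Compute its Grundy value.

Compute the nim-sum pairwise:
8 ^ 11 = 3
3 ^ 14 = 13
13 ^ 2 = 15
15 ^ 11 = 4

4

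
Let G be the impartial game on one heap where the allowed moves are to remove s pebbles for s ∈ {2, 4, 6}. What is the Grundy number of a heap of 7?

3

Grundy values for subtraction set {2, 4, 6}:
k:     0  1  2  3  4  5  6  7
g(k):  0  0  1  1  2  2  3  3
So g(7) = 3.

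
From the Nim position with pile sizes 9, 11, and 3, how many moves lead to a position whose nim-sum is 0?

Compute the nim-sum pairwise:
9 XOR 11 = 2
2 XOR 3 = 1
The overall nim-sum is X = 1. A pile of size p has a winning move iff p XOR X < p (reduce it to p XOR X).
  9: 9 XOR 1 = 8 < 9 — winning move (to 8).
  11: 11 XOR 1 = 10 < 11 — winning move (to 10).
  3: 3 XOR 1 = 2 < 3 — winning move (to 2).
That gives 3 winning moves.

3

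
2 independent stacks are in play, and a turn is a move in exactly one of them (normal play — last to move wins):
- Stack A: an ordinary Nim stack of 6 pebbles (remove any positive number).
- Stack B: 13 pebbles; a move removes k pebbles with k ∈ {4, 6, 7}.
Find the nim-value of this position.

Stack A is a plain Nim stack of size 6, so its Grundy value is 6.
For stack B, compute g(0), g(1), … with moves {4, 6, 7}:
g(0) = mex{} = 0
g(1) = mex{} = 0
g(2) = mex{} = 0
g(3) = mex{} = 0
g(4) = mex{0} = 1
g(5) = mex{0} = 1
g(6) = mex{0} = 1
g(7) = mex{0} = 1
g(8) = mex{0,1} = 2
g(9) = mex{0,1} = 2
g(10) = mex{0,1} = 2
g(11) = mex{1} = 0
g(12) = mex{1,2} = 0
g(13) = mex{1,2} = 0
So g(13) = 0.
The value of a disjunctive sum is the nim-sum of the parts.
Combined value = 6 XOR 0 = 6.

6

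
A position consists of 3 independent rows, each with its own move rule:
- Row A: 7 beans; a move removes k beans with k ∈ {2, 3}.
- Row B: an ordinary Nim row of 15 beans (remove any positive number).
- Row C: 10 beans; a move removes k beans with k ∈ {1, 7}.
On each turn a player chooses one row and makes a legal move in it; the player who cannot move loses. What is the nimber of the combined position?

14

Build the Grundy sequence for row A with g(k) = mex{g(k−s) : s ∈ {2, 3}, s ≤ k}:
g(0) = mex{} = 0
g(1) = mex{} = 0
g(2) = mex{0} = 1
g(3) = mex{0} = 1
g(4) = mex{0,1} = 2
g(5) = mex{1} = 0
g(6) = mex{1,2} = 0
g(7) = mex{0,2} = 1
So g(7) = 1.
Row B is a plain Nim row of size 15, so its Grundy value is 15.
Build the Grundy sequence for row C with g(k) = mex{g(k−s) : s ∈ {1, 7}, s ≤ k}:
k:     0  1  2  3  4  5  6  7  8  9 10
g(k):  0  1  0  1  0  1  0  1  0  1  0
So g(10) = 0.
The value of a disjunctive sum is the nim-sum of the parts.
Combined value = 1 ⊕ 15 ⊕ 0 = 14.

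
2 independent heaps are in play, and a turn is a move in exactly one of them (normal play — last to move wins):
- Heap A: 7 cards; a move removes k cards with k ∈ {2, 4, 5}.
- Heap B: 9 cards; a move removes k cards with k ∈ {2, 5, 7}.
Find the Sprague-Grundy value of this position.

2

Grundy values for heap A (subtraction set {2, 4, 5}):
k:     0  1  2  3  4  5  6  7
g(k):  0  0  1  1  2  2  3  0
So g(7) = 0.
Build the Grundy sequence for heap B with g(k) = mex{g(k−s) : s ∈ {2, 5, 7}, s ≤ k}:
k:     0  1  2  3  4  5  6  7  8  9
g(k):  0  0  1  1  0  2  1  3  2  2
So g(9) = 2.
By the Sprague-Grundy theorem, the Grundy value of a sum of independent games is the XOR of the component values.
Combined value = 0 ⊕ 2 = 2.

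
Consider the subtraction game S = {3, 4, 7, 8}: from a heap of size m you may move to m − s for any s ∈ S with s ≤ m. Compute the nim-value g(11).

0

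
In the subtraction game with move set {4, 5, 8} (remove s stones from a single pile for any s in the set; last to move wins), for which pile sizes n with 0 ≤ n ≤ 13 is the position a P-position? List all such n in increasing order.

0, 1, 2, 3, 12, 13

Grundy values for subtraction set {4, 5, 8}:
k:     0  1  2  3  4  5  6  7  8  9 10 11 12 13
g(k):  0  0  0  0  1  1  1  1  2  2  2  2  0  0
The P-positions (g = 0) in 0..13 are 0, 1, 2, 3, 12, 13.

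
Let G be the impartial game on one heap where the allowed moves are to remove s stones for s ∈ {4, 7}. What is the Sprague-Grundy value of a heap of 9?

2

Build the Grundy sequence with g(k) = mex{g(k−s) : s ∈ {4, 7}, s ≤ k}:
g(0) = mex{} = 0
g(1) = mex{} = 0
g(2) = mex{} = 0
g(3) = mex{} = 0
g(4) = mex{0} = 1
g(5) = mex{0} = 1
g(6) = mex{0} = 1
g(7) = mex{0} = 1
g(8) = mex{0,1} = 2
g(9) = mex{0,1} = 2
So g(9) = 2.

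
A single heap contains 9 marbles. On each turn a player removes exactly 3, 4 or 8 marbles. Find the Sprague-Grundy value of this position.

3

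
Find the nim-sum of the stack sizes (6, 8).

14

Bitwise XOR of the heap sizes:
  0110  (6)
  1000  (8)
  ----
  1110  (14)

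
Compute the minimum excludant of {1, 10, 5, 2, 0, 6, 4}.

The values 0, 1, 2 are all present; 3 is the first non-negative integer missing from the set.

3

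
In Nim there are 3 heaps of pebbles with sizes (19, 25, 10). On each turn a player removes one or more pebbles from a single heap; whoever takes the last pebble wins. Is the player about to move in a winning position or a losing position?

Losing position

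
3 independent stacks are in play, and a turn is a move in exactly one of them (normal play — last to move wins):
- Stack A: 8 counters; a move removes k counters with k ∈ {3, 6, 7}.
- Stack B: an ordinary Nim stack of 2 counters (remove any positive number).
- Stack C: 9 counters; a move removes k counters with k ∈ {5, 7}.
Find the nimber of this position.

Grundy values for stack A (subtraction set {3, 6, 7}):
g(0) = mex{} = 0
g(1) = mex{} = 0
g(2) = mex{} = 0
g(3) = mex{0} = 1
g(4) = mex{0} = 1
g(5) = mex{0} = 1
g(6) = mex{0,1} = 2
g(7) = mex{0,1} = 2
g(8) = mex{0,1} = 2
So g(8) = 2.
Stack B is a plain Nim stack of size 2, so its Grundy value is 2.
Build the Grundy sequence for stack C with g(k) = mex{g(k−s) : s ∈ {5, 7}, s ≤ k}:
k:     0  1  2  3  4  5  6  7  8  9
g(k):  0  0  0  0  0  1  1  1  1  1
So g(9) = 1.
By the Sprague-Grundy theorem, the Grundy value of a sum of independent games is the XOR of the component values.
Combined value = 2 XOR 2 XOR 1 = 1.

1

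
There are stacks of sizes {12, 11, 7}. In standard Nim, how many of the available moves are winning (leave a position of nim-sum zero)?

Compute the nim-sum pairwise:
12 ⊕ 11 = 7
7 ⊕ 7 = 0
The nim-sum is already 0, so every move leaves a nonzero nim-sum — there are no winning moves.

0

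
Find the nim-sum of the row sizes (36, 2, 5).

Bitwise XOR of the heap sizes:
  100100  (36)
  000010  (2)
  000101  (5)
  ------
  100011  (35)

35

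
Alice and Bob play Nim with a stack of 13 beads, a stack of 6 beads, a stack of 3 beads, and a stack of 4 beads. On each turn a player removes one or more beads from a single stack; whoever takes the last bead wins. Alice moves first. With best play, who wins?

Alice wins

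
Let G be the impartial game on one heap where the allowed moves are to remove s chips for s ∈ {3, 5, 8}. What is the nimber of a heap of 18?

2

Build the Grundy sequence with g(k) = mex{g(k−s) : s ∈ {3, 5, 8}, s ≤ k}:
k:     0  1  2  3  4  5  6  7  8  9 10 11 12 13 14 15 16 17 18
g(k):  0  0  0  1  1  1  2  2  2  3  3  0  0  0  1  1  1  2  2
So g(18) = 2.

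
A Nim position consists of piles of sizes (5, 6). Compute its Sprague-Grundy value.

3

Write each in binary and XOR column by column:
  101  (5)
  110  (6)
  ---
  011  (3)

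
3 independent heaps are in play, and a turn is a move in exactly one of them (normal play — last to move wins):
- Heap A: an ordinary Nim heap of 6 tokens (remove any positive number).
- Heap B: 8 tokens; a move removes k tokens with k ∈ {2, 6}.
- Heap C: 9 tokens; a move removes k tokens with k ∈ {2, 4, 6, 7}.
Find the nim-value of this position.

6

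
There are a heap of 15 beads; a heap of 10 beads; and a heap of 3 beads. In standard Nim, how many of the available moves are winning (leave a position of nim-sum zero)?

Compute the nim-sum pairwise:
15 ^ 10 = 5
5 ^ 3 = 6
The overall nim-sum is X = 6. A heap of size p has a winning move iff p XOR X < p (reduce it to p XOR X).
  15: 15 XOR 6 = 9 < 15 — winning move (to 9).
  10: 10 XOR 6 = 12 ≥ 10 — no move.
  3: 3 XOR 6 = 5 ≥ 3 — no move.
That gives 1 winning move.

1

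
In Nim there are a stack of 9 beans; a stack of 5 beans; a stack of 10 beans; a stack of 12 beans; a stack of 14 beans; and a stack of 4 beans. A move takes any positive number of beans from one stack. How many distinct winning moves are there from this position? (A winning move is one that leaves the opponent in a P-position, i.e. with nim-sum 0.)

0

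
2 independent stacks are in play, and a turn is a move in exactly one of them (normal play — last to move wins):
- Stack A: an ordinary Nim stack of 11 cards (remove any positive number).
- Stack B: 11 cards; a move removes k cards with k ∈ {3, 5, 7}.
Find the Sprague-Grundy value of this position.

Stack A is a plain Nim stack of size 11, so its Grundy value is 11.
Build the Grundy sequence for stack B with g(k) = mex{g(k−s) : s ∈ {3, 5, 7}, s ≤ k}:
k:     0  1  2  3  4  5  6  7  8  9 10 11
g(k):  0  0  0  1  1  1  2  2  2  3  0  0
So g(11) = 0.
The value of a disjunctive sum is the nim-sum of the parts.
Combined value = 11 ⊕ 0 = 11.

11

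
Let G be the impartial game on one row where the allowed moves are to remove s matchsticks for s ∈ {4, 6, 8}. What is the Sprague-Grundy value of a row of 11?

Compute g(0), g(1), … for moves {4, 6, 8}:
k:     0  1  2  3  4  5  6  7  8  9 10 11
g(k):  0  0  0  0  1  1  1  1  2  2  2  2
So g(11) = 2.

2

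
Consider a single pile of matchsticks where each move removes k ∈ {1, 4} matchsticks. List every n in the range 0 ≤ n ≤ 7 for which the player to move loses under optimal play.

Compute g(0), g(1), … for moves {1, 4}:
k:     0  1  2  3  4  5  6  7
g(k):  0  1  0  1  2  0  1  0
The P-positions (g = 0) in 0..7 are 0, 2, 5, 7.

0, 2, 5, 7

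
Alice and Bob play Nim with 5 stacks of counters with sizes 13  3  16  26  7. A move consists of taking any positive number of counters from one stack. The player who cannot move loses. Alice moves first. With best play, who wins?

Alice wins

Compute the nim-sum pairwise:
13 ⊕ 3 = 14
14 ⊕ 16 = 30
30 ⊕ 26 = 4
4 ⊕ 7 = 3
The nim-sum is 3 ≠ 0, so this is an N-position: the player to move can win; Alice has a winning move.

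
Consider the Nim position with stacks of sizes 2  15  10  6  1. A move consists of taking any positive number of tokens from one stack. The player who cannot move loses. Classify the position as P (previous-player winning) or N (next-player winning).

In binary:
  0010  (2)
  1111  (15)
  1010  (10)
  0110  (6)
  0001  (1)
  ----
  0000  (0)
The nim-sum is 0, so this is a P-position: the player to move is in a losing position under optimal play.

P-position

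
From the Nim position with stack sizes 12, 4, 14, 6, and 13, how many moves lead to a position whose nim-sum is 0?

Write each in binary and XOR column by column:
  1100  (12)
  0100  (4)
  1110  (14)
  0110  (6)
  1101  (13)
  ----
  1101  (13)
The overall nim-sum is X = 13. A stack of size p has a winning move iff p XOR X < p (reduce it to p XOR X).
  12: 12 XOR 13 = 1 < 12 — winning move (to 1).
  4: 4 XOR 13 = 9 ≥ 4 — no move.
  14: 14 XOR 13 = 3 < 14 — winning move (to 3).
  6: 6 XOR 13 = 11 ≥ 6 — no move.
  13: 13 XOR 13 = 0 < 13 — winning move (to 0).
That gives 3 winning moves.

3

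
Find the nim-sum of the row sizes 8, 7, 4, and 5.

14

Compute the nim-sum pairwise:
8 ⊕ 7 = 15
15 ⊕ 4 = 11
11 ⊕ 5 = 14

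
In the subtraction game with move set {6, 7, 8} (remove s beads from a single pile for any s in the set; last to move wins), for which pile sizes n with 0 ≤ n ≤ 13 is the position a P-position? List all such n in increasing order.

0, 1, 2, 3, 4, 5

Compute g(0), g(1), … for moves {6, 7, 8}:
g(0) = mex{} = 0
g(1) = mex{} = 0
g(2) = mex{} = 0
g(3) = mex{} = 0
g(4) = mex{} = 0
g(5) = mex{} = 0
g(6) = mex{0} = 1
g(7) = mex{0} = 1
g(8) = mex{0} = 1
g(9) = mex{0} = 1
g(10) = mex{0} = 1
g(11) = mex{0} = 1
g(12) = mex{0,1} = 2
g(13) = mex{0,1} = 2
The P-positions (g = 0) in 0..13 are 0, 1, 2, 3, 4, 5.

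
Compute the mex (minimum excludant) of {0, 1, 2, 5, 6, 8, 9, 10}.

3

The values 0, 1, 2 are all present; 3 is the first non-negative integer missing from the set.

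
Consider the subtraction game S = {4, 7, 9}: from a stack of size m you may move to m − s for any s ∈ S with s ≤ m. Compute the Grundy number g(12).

3

Build the Grundy sequence with g(k) = mex{g(k−s) : s ∈ {4, 7, 9}, s ≤ k}:
k:     0  1  2  3  4  5  6  7  8  9 10 11 12
g(k):  0  0  0  0  1  1  1  1  2  2  2  2  3
So g(12) = 3.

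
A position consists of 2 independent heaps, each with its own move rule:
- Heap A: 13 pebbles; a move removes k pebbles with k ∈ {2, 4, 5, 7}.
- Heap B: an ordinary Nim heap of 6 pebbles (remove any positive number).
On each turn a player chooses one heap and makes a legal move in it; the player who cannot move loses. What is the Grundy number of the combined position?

For heap A, compute g(0), g(1), … with moves {2, 4, 5, 7}:
g(0) = mex{} = 0
g(1) = mex{} = 0
g(2) = mex{0} = 1
g(3) = mex{0} = 1
g(4) = mex{0,1} = 2
g(5) = mex{0,1} = 2
g(6) = mex{0,1,2} = 3
g(7) = mex{0,1,2} = 3
g(8) = mex{0,1,2,3} = 4
g(9) = mex{1,2,3} = 0
g(10) = mex{1,2,3,4} = 0
g(11) = mex{0,2,3} = 1
g(12) = mex{0,2,3,4} = 1
g(13) = mex{0,1,3,4} = 2
So g(13) = 2.
Heap B is a plain Nim heap of size 6, so its Grundy value is 6.
The value of a disjunctive sum is the nim-sum of the parts.
Combined value = 2 ⊕ 6 = 4.

4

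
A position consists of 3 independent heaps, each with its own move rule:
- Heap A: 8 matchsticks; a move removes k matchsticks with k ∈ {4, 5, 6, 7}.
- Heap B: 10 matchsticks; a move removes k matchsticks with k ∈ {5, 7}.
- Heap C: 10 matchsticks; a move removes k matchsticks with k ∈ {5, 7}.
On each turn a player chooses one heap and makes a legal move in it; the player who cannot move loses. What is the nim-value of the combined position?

For heap A, compute g(0), g(1), … with moves {4, 5, 6, 7}:
k:     0  1  2  3  4  5  6  7  8
g(k):  0  0  0  0  1  1  1  1  2
So g(8) = 2.
Build the Grundy sequence for heap B with g(k) = mex{g(k−s) : s ∈ {5, 7}, s ≤ k}:
k:     0  1  2  3  4  5  6  7  8  9 10
g(k):  0  0  0  0  0  1  1  1  1  1  2
So g(10) = 2.
Build the Grundy sequence for heap C with g(k) = mex{g(k−s) : s ∈ {5, 7}, s ≤ k}:
k:     0  1  2  3  4  5  6  7  8  9 10
g(k):  0  0  0  0  0  1  1  1  1  1  2
So g(10) = 2.
By the Sprague-Grundy theorem, the Grundy value of a sum of independent games is the XOR of the component values.
Combined value = 2 XOR 2 XOR 2 = 2.

2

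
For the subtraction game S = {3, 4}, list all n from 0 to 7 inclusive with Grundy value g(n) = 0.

0, 1, 2, 7

Compute g(0), g(1), … for moves {3, 4}:
g(0) = mex{} = 0
g(1) = mex{} = 0
g(2) = mex{} = 0
g(3) = mex{0} = 1
g(4) = mex{0} = 1
g(5) = mex{0} = 1
g(6) = mex{0,1} = 2
g(7) = mex{1} = 0
The P-positions (g = 0) in 0..7 are 0, 1, 2, 7.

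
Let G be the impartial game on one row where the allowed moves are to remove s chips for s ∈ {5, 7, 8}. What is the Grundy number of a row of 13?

Compute g(0), g(1), … for moves {5, 7, 8}:
g(0) = mex{} = 0
g(1) = mex{} = 0
g(2) = mex{} = 0
g(3) = mex{} = 0
g(4) = mex{} = 0
g(5) = mex{0} = 1
g(6) = mex{0} = 1
g(7) = mex{0} = 1
g(8) = mex{0} = 1
g(9) = mex{0} = 1
g(10) = mex{0,1} = 2
g(11) = mex{0,1} = 2
g(12) = mex{0,1} = 2
g(13) = mex{1} = 0
So g(13) = 0.

0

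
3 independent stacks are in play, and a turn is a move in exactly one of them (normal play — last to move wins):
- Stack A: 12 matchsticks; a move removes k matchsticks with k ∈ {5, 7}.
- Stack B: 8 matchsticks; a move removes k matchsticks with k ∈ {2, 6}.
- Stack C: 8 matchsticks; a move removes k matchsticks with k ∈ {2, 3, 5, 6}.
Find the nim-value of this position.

Grundy values for stack A (subtraction set {5, 7}):
g(0) = mex{} = 0
g(1) = mex{} = 0
g(2) = mex{} = 0
g(3) = mex{} = 0
g(4) = mex{} = 0
g(5) = mex{0} = 1
g(6) = mex{0} = 1
g(7) = mex{0} = 1
g(8) = mex{0} = 1
g(9) = mex{0} = 1
g(10) = mex{0,1} = 2
g(11) = mex{0,1} = 2
g(12) = mex{1} = 0
So g(12) = 0.
Build the Grundy sequence for stack B with g(k) = mex{g(k−s) : s ∈ {2, 6}, s ≤ k}:
g(0) = mex{} = 0
g(1) = mex{} = 0
g(2) = mex{0} = 1
g(3) = mex{0} = 1
g(4) = mex{1} = 0
g(5) = mex{1} = 0
g(6) = mex{0} = 1
g(7) = mex{0} = 1
g(8) = mex{1} = 0
So g(8) = 0.
Build the Grundy sequence for stack C with g(k) = mex{g(k−s) : s ∈ {2, 3, 5, 6}, s ≤ k}:
k:     0  1  2  3  4  5  6  7  8
g(k):  0  0  1  1  2  2  3  3  0
So g(8) = 0.
The value of a disjunctive sum is the nim-sum of the parts.
Combined value = 0 ⊕ 0 ⊕ 0 = 0.

0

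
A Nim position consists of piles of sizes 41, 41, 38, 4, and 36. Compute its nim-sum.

Nim-sum: 41 XOR 41 XOR 38 XOR 4 XOR 36 = 6.

6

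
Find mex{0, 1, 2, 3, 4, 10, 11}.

The values 0, 1, 2, 3, 4 are all present; 5 is the first non-negative integer missing from the set.

5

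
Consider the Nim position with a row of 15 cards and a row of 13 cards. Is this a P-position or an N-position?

N-position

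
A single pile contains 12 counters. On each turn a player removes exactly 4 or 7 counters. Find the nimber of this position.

0

Compute g(0), g(1), … for moves {4, 7}:
k:     0  1  2  3  4  5  6  7  8  9 10 11 12
g(k):  0  0  0  0  1  1  1  1  2  2  2  0  0
So g(12) = 0.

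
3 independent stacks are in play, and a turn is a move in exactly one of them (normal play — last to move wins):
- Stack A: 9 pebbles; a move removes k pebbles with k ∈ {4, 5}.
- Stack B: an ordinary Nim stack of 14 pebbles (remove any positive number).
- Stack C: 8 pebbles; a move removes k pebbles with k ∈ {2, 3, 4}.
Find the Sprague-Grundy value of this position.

For stack A, compute g(0), g(1), … with moves {4, 5}:
k:     0  1  2  3  4  5  6  7  8  9
g(k):  0  0  0  0  1  1  1  1  2  0
So g(9) = 0.
Stack B is a plain Nim stack of size 14, so its Grundy value is 14.
Grundy values for stack C (subtraction set {2, 3, 4}):
g(0) = mex{} = 0
g(1) = mex{} = 0
g(2) = mex{0} = 1
g(3) = mex{0} = 1
g(4) = mex{0,1} = 2
g(5) = mex{0,1} = 2
g(6) = mex{1,2} = 0
g(7) = mex{1,2} = 0
g(8) = mex{0,2} = 1
So g(8) = 1.
By the Sprague-Grundy theorem, the Grundy value of a sum of independent games is the XOR of the component values.
Combined value = 0 XOR 14 XOR 1 = 15.

15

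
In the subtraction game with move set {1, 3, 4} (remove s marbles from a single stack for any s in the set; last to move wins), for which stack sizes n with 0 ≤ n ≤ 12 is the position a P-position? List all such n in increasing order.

0, 2, 7, 9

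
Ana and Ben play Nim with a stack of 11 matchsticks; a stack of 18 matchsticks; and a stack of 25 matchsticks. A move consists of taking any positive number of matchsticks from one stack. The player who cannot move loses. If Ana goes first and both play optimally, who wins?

Compute the nim-sum pairwise:
11 ^ 18 = 25
25 ^ 25 = 0
The nim-sum is 0, so this is a P-position: the player to move is in a losing position under optimal play; Ana is about to move from it and so loses — Ben wins.

Ben wins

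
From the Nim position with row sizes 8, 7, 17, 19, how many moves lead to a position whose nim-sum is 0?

1

Nim-sum: 8 ⊕ 7 ⊕ 17 ⊕ 19 = 13.
The overall nim-sum is X = 13. A row of size p has a winning move iff p XOR X < p (reduce it to p XOR X).
  8: 8 XOR 13 = 5 < 8 — winning move (to 5).
  7: 7 XOR 13 = 10 ≥ 7 — no move.
  17: 17 XOR 13 = 28 ≥ 17 — no move.
  19: 19 XOR 13 = 30 ≥ 19 — no move.
That gives 1 winning move.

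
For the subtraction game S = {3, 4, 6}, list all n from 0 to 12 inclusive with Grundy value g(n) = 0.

0, 1, 2, 9, 10, 11

Compute g(0), g(1), … for moves {3, 4, 6}:
k:     0  1  2  3  4  5  6  7  8  9 10 11 12
g(k):  0  0  0  1  1  1  2  2  2  0  0  0  1
The P-positions (g = 0) in 0..12 are 0, 1, 2, 9, 10, 11.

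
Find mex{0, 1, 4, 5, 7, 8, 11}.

2

The values 0, 1 are all present; 2 is the first non-negative integer missing from the set.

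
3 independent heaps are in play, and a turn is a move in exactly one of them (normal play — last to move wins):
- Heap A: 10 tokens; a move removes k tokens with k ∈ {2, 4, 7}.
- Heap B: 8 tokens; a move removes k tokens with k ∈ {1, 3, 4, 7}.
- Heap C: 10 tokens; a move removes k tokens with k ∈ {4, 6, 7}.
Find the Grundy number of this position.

0

Build the Grundy sequence for heap A with g(k) = mex{g(k−s) : s ∈ {2, 4, 7}, s ≤ k}:
g(0) = mex{} = 0
g(1) = mex{} = 0
g(2) = mex{0} = 1
g(3) = mex{0} = 1
g(4) = mex{0,1} = 2
g(5) = mex{0,1} = 2
g(6) = mex{1,2} = 0
g(7) = mex{0,1,2} = 3
g(8) = mex{0,2} = 1
g(9) = mex{1,2,3} = 0
g(10) = mex{0,1} = 2
So g(10) = 2.
For heap B, compute g(0), g(1), … with moves {1, 3, 4, 7}:
g(0) = mex{} = 0
g(1) = mex{0} = 1
g(2) = mex{1} = 0
g(3) = mex{0} = 1
g(4) = mex{0,1} = 2
g(5) = mex{0,1,2} = 3
g(6) = mex{0,1,3} = 2
g(7) = mex{0,1,2} = 3
g(8) = mex{1,2,3} = 0
So g(8) = 0.
For heap C, compute g(0), g(1), … with moves {4, 6, 7}:
g(0) = mex{} = 0
g(1) = mex{} = 0
g(2) = mex{} = 0
g(3) = mex{} = 0
g(4) = mex{0} = 1
g(5) = mex{0} = 1
g(6) = mex{0} = 1
g(7) = mex{0} = 1
g(8) = mex{0,1} = 2
g(9) = mex{0,1} = 2
g(10) = mex{0,1} = 2
So g(10) = 2.
The value of a disjunctive sum is the nim-sum of the parts.
Combined value = 2 XOR 0 XOR 2 = 0.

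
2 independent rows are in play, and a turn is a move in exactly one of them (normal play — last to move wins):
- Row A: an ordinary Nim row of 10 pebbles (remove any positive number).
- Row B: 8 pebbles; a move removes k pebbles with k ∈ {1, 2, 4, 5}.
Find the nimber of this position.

8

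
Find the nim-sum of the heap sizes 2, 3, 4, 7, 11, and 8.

1

Nim-sum: 2 XOR 3 XOR 4 XOR 7 XOR 11 XOR 8 = 1.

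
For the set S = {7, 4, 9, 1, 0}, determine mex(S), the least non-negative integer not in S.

The values 0, 1 are all present; 2 is the first non-negative integer missing from the set.

2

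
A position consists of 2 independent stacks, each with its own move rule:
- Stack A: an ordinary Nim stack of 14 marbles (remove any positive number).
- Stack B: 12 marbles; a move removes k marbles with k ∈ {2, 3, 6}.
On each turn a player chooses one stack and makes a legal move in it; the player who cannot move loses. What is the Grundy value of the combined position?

15

Stack A is a plain Nim stack of size 14, so its Grundy value is 14.
Grundy values for stack B (subtraction set {2, 3, 6}):
g(0) = mex{} = 0
g(1) = mex{} = 0
g(2) = mex{0} = 1
g(3) = mex{0} = 1
g(4) = mex{0,1} = 2
g(5) = mex{1} = 0
g(6) = mex{0,1,2} = 3
g(7) = mex{0,2} = 1
g(8) = mex{0,1,3} = 2
g(9) = mex{1,3} = 0
g(10) = mex{1,2} = 0
g(11) = mex{0,2} = 1
g(12) = mex{0,3} = 1
So g(12) = 1.
The value of a disjunctive sum is the nim-sum of the parts.
Combined value = 14 ⊕ 1 = 15.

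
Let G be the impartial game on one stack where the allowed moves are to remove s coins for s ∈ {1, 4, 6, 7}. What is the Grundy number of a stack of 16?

Compute g(0), g(1), … for moves {1, 4, 6, 7}:
k:     0  1  2  3  4  5  6  7  8  9 10 11 12 13 14 15 16
g(k):  0  1  0  1  2  0  1  2  3  2  0  1  2  0  1  0  1
So g(16) = 1.

1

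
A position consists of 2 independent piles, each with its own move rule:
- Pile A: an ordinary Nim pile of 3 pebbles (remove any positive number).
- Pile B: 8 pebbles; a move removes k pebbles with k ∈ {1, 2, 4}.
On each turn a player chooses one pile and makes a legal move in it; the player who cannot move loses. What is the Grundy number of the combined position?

Pile A is a plain Nim pile of size 3, so its Grundy value is 3.
Grundy values for pile B (subtraction set {1, 2, 4}):
k:     0  1  2  3  4  5  6  7  8
g(k):  0  1  2  0  1  2  0  1  2
So g(8) = 2.
The value of a disjunctive sum is the nim-sum of the parts.
Combined value = 3 ⊕ 2 = 1.

1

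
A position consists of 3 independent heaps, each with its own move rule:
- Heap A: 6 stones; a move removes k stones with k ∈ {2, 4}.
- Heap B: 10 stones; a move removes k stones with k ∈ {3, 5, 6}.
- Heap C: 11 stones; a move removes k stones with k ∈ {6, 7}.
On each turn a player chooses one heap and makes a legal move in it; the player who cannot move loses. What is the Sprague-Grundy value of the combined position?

1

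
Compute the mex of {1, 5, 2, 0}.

3

The values 0, 1, 2 are all present; 3 is the first non-negative integer missing from the set.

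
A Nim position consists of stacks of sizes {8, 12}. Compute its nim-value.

4

Write each in binary and XOR column by column:
  1000  (8)
  1100  (12)
  ----
  0100  (4)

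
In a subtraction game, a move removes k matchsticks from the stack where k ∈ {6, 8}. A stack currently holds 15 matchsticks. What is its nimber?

0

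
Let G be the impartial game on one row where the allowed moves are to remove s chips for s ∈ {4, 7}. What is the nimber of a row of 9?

2

Compute g(0), g(1), … for moves {4, 7}:
k:     0  1  2  3  4  5  6  7  8  9
g(k):  0  0  0  0  1  1  1  1  2  2
So g(9) = 2.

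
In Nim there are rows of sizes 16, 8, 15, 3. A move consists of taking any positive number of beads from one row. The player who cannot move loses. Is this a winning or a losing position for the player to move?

Winning position

Compute the nim-sum pairwise:
16 XOR 8 = 24
24 XOR 15 = 23
23 XOR 3 = 20
The nim-sum is 20 ≠ 0, so this is an N-position: the player to move can win.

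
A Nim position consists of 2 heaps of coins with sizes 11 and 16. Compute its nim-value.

Nim-sum: 11 ^ 16 = 27.

27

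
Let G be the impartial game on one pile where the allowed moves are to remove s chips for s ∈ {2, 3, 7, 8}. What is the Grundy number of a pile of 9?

Compute g(0), g(1), … for moves {2, 3, 7, 8}:
g(0) = mex{} = 0
g(1) = mex{} = 0
g(2) = mex{0} = 1
g(3) = mex{0} = 1
g(4) = mex{0,1} = 2
g(5) = mex{1} = 0
g(6) = mex{1,2} = 0
g(7) = mex{0,2} = 1
g(8) = mex{0} = 1
g(9) = mex{0,1} = 2
So g(9) = 2.

2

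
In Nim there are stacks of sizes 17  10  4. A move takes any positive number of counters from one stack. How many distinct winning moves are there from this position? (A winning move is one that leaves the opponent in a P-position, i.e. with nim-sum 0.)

1

Nim-sum: 17 ^ 10 ^ 4 = 31.
The overall nim-sum is X = 31. A stack of size p has a winning move iff p XOR X < p (reduce it to p XOR X).
  17: 17 XOR 31 = 14 < 17 — winning move (to 14).
  10: 10 XOR 31 = 21 ≥ 10 — no move.
  4: 4 XOR 31 = 27 ≥ 4 — no move.
That gives 1 winning move.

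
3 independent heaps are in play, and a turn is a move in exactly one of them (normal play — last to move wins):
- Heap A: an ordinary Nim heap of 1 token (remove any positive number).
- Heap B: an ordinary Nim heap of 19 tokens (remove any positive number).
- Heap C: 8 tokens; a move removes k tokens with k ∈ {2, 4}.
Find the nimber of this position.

Heap A is a plain Nim heap of size 1, so its Grundy value is 1.
Heap B is a plain Nim heap of size 19, so its Grundy value is 19.
For heap C, compute g(0), g(1), … with moves {2, 4}:
k:     0  1  2  3  4  5  6  7  8
g(k):  0  0  1  1  2  2  0  0  1
So g(8) = 1.
The value of a disjunctive sum is the nim-sum of the parts.
Combined value = 1 XOR 19 XOR 1 = 19.

19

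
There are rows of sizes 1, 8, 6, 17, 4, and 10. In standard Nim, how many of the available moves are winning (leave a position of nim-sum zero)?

In binary:
  00001  (1)
  01000  (8)
  00110  (6)
  10001  (17)
  00100  (4)
  01010  (10)
  -----
  10000  (16)
The overall nim-sum is X = 16. A row of size p has a winning move iff p XOR X < p (reduce it to p XOR X).
  1: 1 XOR 16 = 17 ≥ 1 — no move.
  8: 8 XOR 16 = 24 ≥ 8 — no move.
  6: 6 XOR 16 = 22 ≥ 6 — no move.
  17: 17 XOR 16 = 1 < 17 — winning move (to 1).
  4: 4 XOR 16 = 20 ≥ 4 — no move.
  10: 10 XOR 16 = 26 ≥ 10 — no move.
That gives 1 winning move.

1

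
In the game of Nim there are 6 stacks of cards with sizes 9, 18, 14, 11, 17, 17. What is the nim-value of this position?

Nim-sum: 9 XOR 18 XOR 14 XOR 11 XOR 17 XOR 17 = 30.

30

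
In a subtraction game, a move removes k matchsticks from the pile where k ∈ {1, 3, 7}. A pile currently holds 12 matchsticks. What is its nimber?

Compute g(0), g(1), … for moves {1, 3, 7}:
g(0) = mex{} = 0
g(1) = mex{0} = 1
g(2) = mex{1} = 0
g(3) = mex{0} = 1
g(4) = mex{1} = 0
g(5) = mex{0} = 1
g(6) = mex{1} = 0
g(7) = mex{0} = 1
g(8) = mex{1} = 0
g(9) = mex{0} = 1
g(10) = mex{1} = 0
g(11) = mex{0} = 1
g(12) = mex{1} = 0
So g(12) = 0.

0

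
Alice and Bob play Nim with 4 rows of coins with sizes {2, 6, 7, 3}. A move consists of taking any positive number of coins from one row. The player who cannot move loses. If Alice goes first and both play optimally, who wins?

Bob wins

Nim-sum: 2 ^ 6 ^ 7 ^ 3 = 0.
The nim-sum is 0, so this is a P-position: the player to move is in a losing position under optimal play; Alice is about to move from it and so loses — Bob wins.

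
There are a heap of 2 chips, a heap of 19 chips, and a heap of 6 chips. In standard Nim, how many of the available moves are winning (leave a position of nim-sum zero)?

Nim-sum: 2 ^ 19 ^ 6 = 23.
The overall nim-sum is X = 23. A heap of size p has a winning move iff p XOR X < p (reduce it to p XOR X).
  2: 2 XOR 23 = 21 ≥ 2 — no move.
  19: 19 XOR 23 = 4 < 19 — winning move (to 4).
  6: 6 XOR 23 = 17 ≥ 6 — no move.
That gives 1 winning move.

1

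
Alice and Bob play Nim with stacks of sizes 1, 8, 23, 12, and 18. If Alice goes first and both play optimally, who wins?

Bob wins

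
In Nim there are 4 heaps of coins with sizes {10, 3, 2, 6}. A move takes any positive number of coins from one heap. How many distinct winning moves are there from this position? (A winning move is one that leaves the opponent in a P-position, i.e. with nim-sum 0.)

1

In binary:
  1010  (10)
  0011  (3)
  0010  (2)
  0110  (6)
  ----
  1101  (13)
The overall nim-sum is X = 13. A heap of size p has a winning move iff p XOR X < p (reduce it to p XOR X).
  10: 10 XOR 13 = 7 < 10 — winning move (to 7).
  3: 3 XOR 13 = 14 ≥ 3 — no move.
  2: 2 XOR 13 = 15 ≥ 2 — no move.
  6: 6 XOR 13 = 11 ≥ 6 — no move.
That gives 1 winning move.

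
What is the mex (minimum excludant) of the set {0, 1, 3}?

The values 0, 1 are all present; 2 is the first non-negative integer missing from the set.

2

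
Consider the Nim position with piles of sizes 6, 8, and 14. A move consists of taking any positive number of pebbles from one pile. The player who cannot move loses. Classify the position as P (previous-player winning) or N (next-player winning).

P-position

Bitwise XOR of the heap sizes:
  0110  (6)
  1000  (8)
  1110  (14)
  ----
  0000  (0)
The nim-sum is 0, so this is a P-position: the player to move is in a losing position under optimal play.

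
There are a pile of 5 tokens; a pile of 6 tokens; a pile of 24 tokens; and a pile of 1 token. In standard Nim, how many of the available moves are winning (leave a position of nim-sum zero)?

Compute the nim-sum pairwise:
5 ⊕ 6 = 3
3 ⊕ 24 = 27
27 ⊕ 1 = 26
The overall nim-sum is X = 26. A pile of size p has a winning move iff p XOR X < p (reduce it to p XOR X).
  5: 5 XOR 26 = 31 ≥ 5 — no move.
  6: 6 XOR 26 = 28 ≥ 6 — no move.
  24: 24 XOR 26 = 2 < 24 — winning move (to 2).
  1: 1 XOR 26 = 27 ≥ 1 — no move.
That gives 1 winning move.

1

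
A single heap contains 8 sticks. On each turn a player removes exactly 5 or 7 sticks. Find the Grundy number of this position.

Compute g(0), g(1), … for moves {5, 7}:
k:     0  1  2  3  4  5  6  7  8
g(k):  0  0  0  0  0  1  1  1  1
So g(8) = 1.

1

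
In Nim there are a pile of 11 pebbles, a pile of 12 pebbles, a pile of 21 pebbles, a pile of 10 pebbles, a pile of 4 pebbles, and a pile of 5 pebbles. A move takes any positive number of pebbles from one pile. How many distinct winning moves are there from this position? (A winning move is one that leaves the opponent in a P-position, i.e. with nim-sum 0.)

1

Nim-sum: 11 XOR 12 XOR 21 XOR 10 XOR 4 XOR 5 = 25.
The overall nim-sum is X = 25. A pile of size p has a winning move iff p XOR X < p (reduce it to p XOR X).
  11: 11 XOR 25 = 18 ≥ 11 — no move.
  12: 12 XOR 25 = 21 ≥ 12 — no move.
  21: 21 XOR 25 = 12 < 21 — winning move (to 12).
  10: 10 XOR 25 = 19 ≥ 10 — no move.
  4: 4 XOR 25 = 29 ≥ 4 — no move.
  5: 5 XOR 25 = 28 ≥ 5 — no move.
That gives 1 winning move.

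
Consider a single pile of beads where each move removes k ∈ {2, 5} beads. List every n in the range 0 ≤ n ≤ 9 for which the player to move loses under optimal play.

Build the Grundy sequence with g(k) = mex{g(k−s) : s ∈ {2, 5}, s ≤ k}:
g(0) = mex{} = 0
g(1) = mex{} = 0
g(2) = mex{0} = 1
g(3) = mex{0} = 1
g(4) = mex{1} = 0
g(5) = mex{0,1} = 2
g(6) = mex{0} = 1
g(7) = mex{1,2} = 0
g(8) = mex{1} = 0
g(9) = mex{0} = 1
The P-positions (g = 0) in 0..9 are 0, 1, 4, 7, 8.

0, 1, 4, 7, 8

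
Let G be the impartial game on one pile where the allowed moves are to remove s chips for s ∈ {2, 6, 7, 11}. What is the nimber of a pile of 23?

3

Build the Grundy sequence with g(k) = mex{g(k−s) : s ∈ {2, 6, 7, 11}, s ≤ k}:
k:     0  1  2  3  4  5  6  7  8  9 10 11 12 13 14 15 16 17 18 19 20 21 22 23
g(k):  0  0  1  1  0  0  1  1  2  0  3  1  2  0  0  1  1  0  0  1  1  2  0  3
So g(23) = 3.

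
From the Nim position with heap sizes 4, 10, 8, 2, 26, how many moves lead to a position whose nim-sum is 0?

Nim-sum: 4 ⊕ 10 ⊕ 8 ⊕ 2 ⊕ 26 = 30.
The overall nim-sum is X = 30. A heap of size p has a winning move iff p XOR X < p (reduce it to p XOR X).
  4: 4 XOR 30 = 26 ≥ 4 — no move.
  10: 10 XOR 30 = 20 ≥ 10 — no move.
  8: 8 XOR 30 = 22 ≥ 8 — no move.
  2: 2 XOR 30 = 28 ≥ 2 — no move.
  26: 26 XOR 30 = 4 < 26 — winning move (to 4).
That gives 1 winning move.

1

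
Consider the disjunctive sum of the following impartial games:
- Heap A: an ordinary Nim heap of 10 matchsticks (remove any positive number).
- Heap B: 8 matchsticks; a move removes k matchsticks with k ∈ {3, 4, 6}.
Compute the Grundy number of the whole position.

8

Heap A is a plain Nim heap of size 10, so its Grundy value is 10.
For heap B, compute g(0), g(1), … with moves {3, 4, 6}:
k:     0  1  2  3  4  5  6  7  8
g(k):  0  0  0  1  1  1  2  2  2
So g(8) = 2.
By the Sprague-Grundy theorem, the Grundy value of a sum of independent games is the XOR of the component values.
Combined value = 10 ⊕ 2 = 8.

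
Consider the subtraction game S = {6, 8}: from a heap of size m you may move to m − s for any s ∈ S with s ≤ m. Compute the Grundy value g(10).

Compute g(0), g(1), … for moves {6, 8}:
g(0) = mex{} = 0
g(1) = mex{} = 0
g(2) = mex{} = 0
g(3) = mex{} = 0
g(4) = mex{} = 0
g(5) = mex{} = 0
g(6) = mex{0} = 1
g(7) = mex{0} = 1
g(8) = mex{0} = 1
g(9) = mex{0} = 1
g(10) = mex{0} = 1
So g(10) = 1.

1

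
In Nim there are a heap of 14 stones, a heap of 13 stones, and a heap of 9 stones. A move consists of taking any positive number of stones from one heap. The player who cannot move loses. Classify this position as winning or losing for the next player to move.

Winning position

Nim-sum: 14 ⊕ 13 ⊕ 9 = 10.
The nim-sum is 10 ≠ 0, so this is an N-position: the player to move can win.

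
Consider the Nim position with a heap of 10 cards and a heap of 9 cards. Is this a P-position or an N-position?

N-position

In binary:
  1010  (10)
  1001  (9)
  ----
  0011  (3)
The nim-sum is 3 ≠ 0, so this is an N-position: the player to move can win.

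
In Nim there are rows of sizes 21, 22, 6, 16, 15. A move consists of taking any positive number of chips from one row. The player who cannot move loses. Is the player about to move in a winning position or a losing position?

Compute the nim-sum pairwise:
21 XOR 22 = 3
3 XOR 6 = 5
5 XOR 16 = 21
21 XOR 15 = 26
The nim-sum is 26 ≠ 0, so this is an N-position: the player to move can win.

Winning position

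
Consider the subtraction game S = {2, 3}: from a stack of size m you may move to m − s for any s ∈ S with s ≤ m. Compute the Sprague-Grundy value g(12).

1

Build the Grundy sequence with g(k) = mex{g(k−s) : s ∈ {2, 3}, s ≤ k}:
k:     0  1  2  3  4  5  6  7  8  9 10 11 12
g(k):  0  0  1  1  2  0  0  1  1  2  0  0  1
So g(12) = 1.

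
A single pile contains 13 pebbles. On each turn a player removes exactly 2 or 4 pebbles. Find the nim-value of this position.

0

Compute g(0), g(1), … for moves {2, 4}:
k:     0  1  2  3  4  5  6  7  8  9 10 11 12 13
g(k):  0  0  1  1  2  2  0  0  1  1  2  2  0  0
So g(13) = 0.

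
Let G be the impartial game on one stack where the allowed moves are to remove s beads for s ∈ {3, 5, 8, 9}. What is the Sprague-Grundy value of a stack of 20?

2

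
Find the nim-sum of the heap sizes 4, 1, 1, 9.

13

Write each in binary and XOR column by column:
  0100  (4)
  0001  (1)
  0001  (1)
  1001  (9)
  ----
  1101  (13)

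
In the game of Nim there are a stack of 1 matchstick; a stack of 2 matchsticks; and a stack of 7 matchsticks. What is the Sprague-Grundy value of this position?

Compute the nim-sum pairwise:
1 ^ 2 = 3
3 ^ 7 = 4

4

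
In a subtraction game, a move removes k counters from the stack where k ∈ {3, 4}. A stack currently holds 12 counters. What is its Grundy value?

Compute g(0), g(1), … for moves {3, 4}:
g(0) = mex{} = 0
g(1) = mex{} = 0
g(2) = mex{} = 0
g(3) = mex{0} = 1
g(4) = mex{0} = 1
g(5) = mex{0} = 1
g(6) = mex{0,1} = 2
g(7) = mex{1} = 0
g(8) = mex{1} = 0
g(9) = mex{1,2} = 0
g(10) = mex{0,2} = 1
g(11) = mex{0} = 1
g(12) = mex{0} = 1
So g(12) = 1.

1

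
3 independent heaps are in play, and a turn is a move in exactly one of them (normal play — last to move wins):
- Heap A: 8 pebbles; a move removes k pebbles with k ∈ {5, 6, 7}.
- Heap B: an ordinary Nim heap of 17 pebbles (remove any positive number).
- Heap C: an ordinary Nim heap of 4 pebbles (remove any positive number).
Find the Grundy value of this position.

For heap A, compute g(0), g(1), … with moves {5, 6, 7}:
g(0) = mex{} = 0
g(1) = mex{} = 0
g(2) = mex{} = 0
g(3) = mex{} = 0
g(4) = mex{} = 0
g(5) = mex{0} = 1
g(6) = mex{0} = 1
g(7) = mex{0} = 1
g(8) = mex{0} = 1
So g(8) = 1.
Heap B is a plain Nim heap of size 17, so its Grundy value is 17.
Heap C is a plain Nim heap of size 4, so its Grundy value is 4.
The value of a disjunctive sum is the nim-sum of the parts.
Combined value = 1 ⊕ 17 ⊕ 4 = 20.

20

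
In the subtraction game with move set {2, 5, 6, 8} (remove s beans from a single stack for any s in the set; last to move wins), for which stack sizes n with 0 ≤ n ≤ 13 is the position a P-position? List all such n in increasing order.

0, 1, 4, 11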